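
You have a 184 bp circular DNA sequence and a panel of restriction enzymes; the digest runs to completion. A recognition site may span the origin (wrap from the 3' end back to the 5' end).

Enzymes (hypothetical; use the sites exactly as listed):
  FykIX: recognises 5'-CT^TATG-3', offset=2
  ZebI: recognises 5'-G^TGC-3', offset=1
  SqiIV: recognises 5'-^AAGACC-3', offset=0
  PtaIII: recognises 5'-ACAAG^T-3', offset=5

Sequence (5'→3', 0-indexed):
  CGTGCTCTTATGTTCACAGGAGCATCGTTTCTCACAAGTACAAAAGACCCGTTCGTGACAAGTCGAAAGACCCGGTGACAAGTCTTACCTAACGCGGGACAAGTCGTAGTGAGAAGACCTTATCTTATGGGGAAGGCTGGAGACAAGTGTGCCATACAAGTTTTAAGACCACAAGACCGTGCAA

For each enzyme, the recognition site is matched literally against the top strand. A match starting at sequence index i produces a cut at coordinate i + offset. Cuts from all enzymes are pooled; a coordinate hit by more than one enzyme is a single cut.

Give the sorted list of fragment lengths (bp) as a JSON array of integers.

Site scan:
  FykIX CTTATG/2: at [6, 123] ⇒ [8, 125]
  ZebI GTGC/1: at [1, 148, 178] ⇒ [2, 149, 179]
  SqiIV AAGACC/0: at [43, 66, 113, 164, 172] ⇒ [43, 66, 113, 164, 172]
  PtaIII ACAAGT/5: at [33, 57, 77, 98, 142, 155] ⇒ [38, 62, 82, 103, 147, 160]

All cut coordinates (distinct, sorted): [2, 8, 38, 43, 62, 66, 82, 103, 113, 125, 147, 149, 160, 164, 172, 179]

Fragment lengths:
  2→8: 6 bp
  8→38: 30 bp
  38→43: 5 bp
  43→62: 19 bp
  62→66: 4 bp
  66→82: 16 bp
  82→103: 21 bp
  103→113: 10 bp
  113→125: 12 bp
  125→147: 22 bp
  147→149: 2 bp
  149→160: 11 bp
  160→164: 4 bp
  164→172: 8 bp
  172→179: 7 bp
  179→2 (wrap): 184-179+2 = 7 bp

[2,4,4,5,6,7,7,8,10,11,12,16,19,21,22,30]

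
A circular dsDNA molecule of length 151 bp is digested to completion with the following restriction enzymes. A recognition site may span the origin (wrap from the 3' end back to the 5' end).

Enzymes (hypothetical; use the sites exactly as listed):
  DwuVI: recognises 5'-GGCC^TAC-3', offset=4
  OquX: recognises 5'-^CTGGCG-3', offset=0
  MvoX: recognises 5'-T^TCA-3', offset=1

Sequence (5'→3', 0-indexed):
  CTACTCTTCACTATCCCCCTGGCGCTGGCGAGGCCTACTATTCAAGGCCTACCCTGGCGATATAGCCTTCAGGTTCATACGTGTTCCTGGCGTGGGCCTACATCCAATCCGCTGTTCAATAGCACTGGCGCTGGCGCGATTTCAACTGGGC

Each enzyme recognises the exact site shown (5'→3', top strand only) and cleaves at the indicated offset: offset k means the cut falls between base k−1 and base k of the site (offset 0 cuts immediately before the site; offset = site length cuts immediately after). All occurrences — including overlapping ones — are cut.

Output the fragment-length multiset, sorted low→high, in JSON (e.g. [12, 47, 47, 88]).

Site scan:
  DwuVI GGCCTAC/4: at [31, 45, 94, 148] ⇒ [1, 35, 49, 98]
  OquX CTGGCG/0: at [18, 24, 53, 86, 124, 130] ⇒ [18, 24, 53, 86, 124, 130]
  MvoX TTCA/1: at [6, 40, 67, 73, 114, 140] ⇒ [7, 41, 68, 74, 115, 141]

All cut coordinates (distinct, sorted): [1, 7, 18, 24, 35, 41, 49, 53, 68, 74, 86, 98, 115, 124, 130, 141]

Fragment lengths:
  1→7: 6 bp
  7→18: 11 bp
  18→24: 6 bp
  24→35: 11 bp
  35→41: 6 bp
  41→49: 8 bp
  49→53: 4 bp
  53→68: 15 bp
  68→74: 6 bp
  74→86: 12 bp
  86→98: 12 bp
  98→115: 17 bp
  115→124: 9 bp
  124→130: 6 bp
  130→141: 11 bp
  141→1 (wrap): 151-141+1 = 11 bp

[4,6,6,6,6,6,8,9,11,11,11,11,12,12,15,17]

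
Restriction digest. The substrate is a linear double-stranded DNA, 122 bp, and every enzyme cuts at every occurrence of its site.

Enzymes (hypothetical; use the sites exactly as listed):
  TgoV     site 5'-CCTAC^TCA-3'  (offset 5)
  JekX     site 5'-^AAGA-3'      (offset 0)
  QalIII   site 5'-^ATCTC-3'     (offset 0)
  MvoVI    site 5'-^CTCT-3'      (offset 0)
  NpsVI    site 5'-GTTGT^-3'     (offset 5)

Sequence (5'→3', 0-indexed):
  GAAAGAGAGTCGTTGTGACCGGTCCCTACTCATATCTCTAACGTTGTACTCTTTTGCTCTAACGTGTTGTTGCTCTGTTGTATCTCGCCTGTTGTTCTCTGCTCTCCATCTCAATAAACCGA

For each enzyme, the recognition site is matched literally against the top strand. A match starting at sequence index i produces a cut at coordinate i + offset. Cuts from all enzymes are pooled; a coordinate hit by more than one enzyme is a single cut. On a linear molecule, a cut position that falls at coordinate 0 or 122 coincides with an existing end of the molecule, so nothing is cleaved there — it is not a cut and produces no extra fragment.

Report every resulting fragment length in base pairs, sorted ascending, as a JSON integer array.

[1,1,2,2,2,4,5,6,8,9,12,13,14,14,14,15]

Site scan:
  TgoV (CCTACTCA, off=5): starts [24] → cuts [29]
  JekX (AAGA, off=0): starts [2] → cuts [2]
  QalIII (ATCTC, off=0): starts [33, 81, 107] → cuts [33, 81, 107]
  MvoVI (CTCT, off=0): starts [35, 48, 56, 72, 96, 101] → cuts [35, 48, 56, 72, 96, 101]
  NpsVI (GTTGT, off=5): starts [11, 42, 65, 76, 90] → cuts [16, 47, 70, 81, 95]

Pooled cuts: [2, 16, 29, 33, 35, 47, 48, 56, 70, 72, 81, 95, 96, 101, 107]

Fragment lengths:
  [0,2): 2 bp
  [2,16): 14 bp
  [16,29): 13 bp
  [29,33): 4 bp
  [33,35): 2 bp
  [35,47): 12 bp
  [47,48): 1 bp
  [48,56): 8 bp
  [56,70): 14 bp
  [70,72): 2 bp
  [72,81): 9 bp
  [81,95): 14 bp
  [95,96): 1 bp
  [96,101): 5 bp
  [101,107): 6 bp
  [107,122): 15 bp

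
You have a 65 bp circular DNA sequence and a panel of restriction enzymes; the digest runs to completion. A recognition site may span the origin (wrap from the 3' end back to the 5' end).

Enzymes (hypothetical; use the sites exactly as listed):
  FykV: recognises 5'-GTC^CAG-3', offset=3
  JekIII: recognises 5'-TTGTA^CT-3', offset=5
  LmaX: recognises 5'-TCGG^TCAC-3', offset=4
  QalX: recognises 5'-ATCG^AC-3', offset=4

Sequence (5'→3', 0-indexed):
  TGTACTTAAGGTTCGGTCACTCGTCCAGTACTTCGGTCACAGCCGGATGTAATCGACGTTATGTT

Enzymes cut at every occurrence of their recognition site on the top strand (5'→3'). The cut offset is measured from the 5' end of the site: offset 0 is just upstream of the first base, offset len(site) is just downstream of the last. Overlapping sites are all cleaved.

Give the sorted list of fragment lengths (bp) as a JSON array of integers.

Per-enzyme occurrences:
  FykV GTCCAG/3: at [22] ⇒ [25]
  JekIII TTGTACT/5: at [64] ⇒ [4]
  LmaX TCGGTCAC/4: at [12, 32] ⇒ [16, 36]
  QalX ATCGAC/4: at [51] ⇒ [55]

All cut coordinates (distinct, sorted): [4, 16, 25, 36, 55]

Fragment lengths:
  4→16: 12 bp
  16→25: 9 bp
  25→36: 11 bp
  36→55: 19 bp
  55→4 (wrap): 65-55+4 = 14 bp

[9,11,12,14,19]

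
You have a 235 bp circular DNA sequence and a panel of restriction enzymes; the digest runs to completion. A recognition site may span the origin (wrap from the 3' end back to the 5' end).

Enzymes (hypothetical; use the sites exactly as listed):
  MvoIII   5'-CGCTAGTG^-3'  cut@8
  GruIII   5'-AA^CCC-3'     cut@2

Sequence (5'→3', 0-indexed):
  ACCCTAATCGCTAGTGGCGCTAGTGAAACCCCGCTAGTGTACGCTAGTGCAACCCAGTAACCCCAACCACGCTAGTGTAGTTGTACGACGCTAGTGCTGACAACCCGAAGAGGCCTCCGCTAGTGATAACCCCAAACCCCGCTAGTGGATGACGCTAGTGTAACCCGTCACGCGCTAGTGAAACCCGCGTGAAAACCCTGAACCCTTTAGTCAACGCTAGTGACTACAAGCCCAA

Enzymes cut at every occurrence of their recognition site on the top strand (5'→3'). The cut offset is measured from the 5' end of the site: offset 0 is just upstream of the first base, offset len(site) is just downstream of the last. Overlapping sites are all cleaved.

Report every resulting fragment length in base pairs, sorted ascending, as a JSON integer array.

[3,3,3,3,4,7,7,7,8,9,10,11,11,12,13,14,15,17,17,19,20,22]

Scan for sites:
  MvoIII CGCTAGTG/8: at [8, 17, 31, 41, 69, 88, 117, 139, 152, 172, 214] ⇒ [16, 25, 39, 49, 77, 96, 125, 147, 160, 180, 222]
  GruIII AACCC/2: at [26, 50, 58, 101, 127, 134, 161, 181, 193, 200, 234] ⇒ [1, 28, 52, 60, 103, 129, 136, 163, 183, 195, 202]

All cut coordinates (distinct, sorted): [1, 16, 25, 28, 39, 49, 52, 60, 77, 96, 103, 125, 129, 136, 147, 160, 163, 180, 183, 195, 202, 222]

Fragments:
  1→16: 15 bp
  16→25: 9 bp
  25→28: 3 bp
  28→39: 11 bp
  39→49: 10 bp
  49→52: 3 bp
  52→60: 8 bp
  60→77: 17 bp
  77→96: 19 bp
  96→103: 7 bp
  103→125: 22 bp
  125→129: 4 bp
  129→136: 7 bp
  136→147: 11 bp
  147→160: 13 bp
  160→163: 3 bp
  163→180: 17 bp
  180→183: 3 bp
  183→195: 12 bp
  195→202: 7 bp
  202→222: 20 bp
  222→1 (wrap): 235-222+1 = 14 bp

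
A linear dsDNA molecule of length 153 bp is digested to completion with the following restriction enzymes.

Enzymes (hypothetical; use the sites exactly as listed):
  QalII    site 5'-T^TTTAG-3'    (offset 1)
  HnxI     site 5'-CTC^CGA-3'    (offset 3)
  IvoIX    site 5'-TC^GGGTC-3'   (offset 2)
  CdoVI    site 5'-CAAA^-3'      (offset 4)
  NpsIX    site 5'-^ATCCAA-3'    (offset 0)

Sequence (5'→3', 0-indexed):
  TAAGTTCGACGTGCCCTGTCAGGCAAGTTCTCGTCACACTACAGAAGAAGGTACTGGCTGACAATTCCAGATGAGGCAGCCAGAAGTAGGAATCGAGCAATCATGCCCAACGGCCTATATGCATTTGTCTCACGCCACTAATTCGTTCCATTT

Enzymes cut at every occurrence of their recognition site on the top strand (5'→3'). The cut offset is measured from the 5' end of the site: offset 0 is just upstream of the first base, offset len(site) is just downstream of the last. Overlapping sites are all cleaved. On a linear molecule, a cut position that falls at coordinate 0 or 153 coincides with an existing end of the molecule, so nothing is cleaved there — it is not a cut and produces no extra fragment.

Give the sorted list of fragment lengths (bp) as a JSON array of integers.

[153]

Per-enzyme occurrences:
  QalII (TTTTAG, off=1): no sites
  HnxI (CTCCGA, off=3): no sites
  IvoIX (TCGGGTC, off=2): no sites
  CdoVI (CAAA, off=4): no sites
  NpsIX (ATCCAA, off=0): no sites

Pooled cuts: ∅

Fragments:
  no cuts → one linear fragment of 153 bp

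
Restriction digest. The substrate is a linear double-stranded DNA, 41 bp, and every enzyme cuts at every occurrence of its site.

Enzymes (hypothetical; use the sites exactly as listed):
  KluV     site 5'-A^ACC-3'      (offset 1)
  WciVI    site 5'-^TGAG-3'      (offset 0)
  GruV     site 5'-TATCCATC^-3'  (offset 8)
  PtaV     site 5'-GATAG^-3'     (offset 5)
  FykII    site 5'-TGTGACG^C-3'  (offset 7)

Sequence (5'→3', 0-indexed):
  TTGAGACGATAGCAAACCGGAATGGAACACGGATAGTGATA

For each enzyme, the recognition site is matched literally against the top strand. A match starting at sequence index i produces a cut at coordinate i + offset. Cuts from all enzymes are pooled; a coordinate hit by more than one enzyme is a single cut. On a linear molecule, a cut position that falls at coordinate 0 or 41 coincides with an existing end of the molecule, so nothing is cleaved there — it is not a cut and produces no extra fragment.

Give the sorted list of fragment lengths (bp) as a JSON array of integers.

[1,3,5,11,21]

Per-enzyme occurrences:
  KluV (AACC, off=1): starts [14] → cuts [15]
  WciVI (TGAG, off=0): starts [1] → cuts [1]
  GruV (TATCCATC, off=8): no sites
  PtaV (GATAG, off=5): starts [7, 31] → cuts [12, 36]
  FykII (TGTGACGC, off=7): no sites

Pooled cuts: [1, 12, 15, 36]

Fragment lengths:
  [0,1): 1 bp
  [1,12): 11 bp
  [12,15): 3 bp
  [15,36): 21 bp
  [36,41): 5 bp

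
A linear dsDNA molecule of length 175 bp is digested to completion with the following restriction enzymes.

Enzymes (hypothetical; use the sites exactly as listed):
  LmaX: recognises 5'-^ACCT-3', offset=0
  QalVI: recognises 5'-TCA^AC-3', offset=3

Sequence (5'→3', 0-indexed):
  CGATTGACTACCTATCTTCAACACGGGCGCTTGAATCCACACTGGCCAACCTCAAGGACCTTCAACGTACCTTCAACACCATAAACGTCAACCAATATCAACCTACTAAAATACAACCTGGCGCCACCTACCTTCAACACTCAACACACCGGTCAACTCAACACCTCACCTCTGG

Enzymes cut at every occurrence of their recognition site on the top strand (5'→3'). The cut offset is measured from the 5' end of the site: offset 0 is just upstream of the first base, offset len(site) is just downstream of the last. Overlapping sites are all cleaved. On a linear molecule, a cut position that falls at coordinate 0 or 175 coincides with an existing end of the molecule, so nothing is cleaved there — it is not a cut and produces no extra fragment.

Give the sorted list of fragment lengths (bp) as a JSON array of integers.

Site scan:
  LmaX ACCT/0: at [9, 48, 57, 68, 100, 115, 125, 129, 162, 167] ⇒ [9, 48, 57, 68, 100, 115, 125, 129, 162, 167]
  QalVI TCAAC/3: at [17, 61, 72, 87, 97, 133, 140, 152, 157] ⇒ [20, 64, 75, 90, 100, 136, 143, 155, 160]

All cut coordinates (distinct, sorted): [9, 20, 48, 57, 64, 68, 75, 90, 100, 115, 125, 129, 136, 143, 155, 160, 162, 167]

Fragment lengths:
  [0,9): 9 bp
  [9,20): 11 bp
  [20,48): 28 bp
  [48,57): 9 bp
  [57,64): 7 bp
  [64,68): 4 bp
  [68,75): 7 bp
  [75,90): 15 bp
  [90,100): 10 bp
  [100,115): 15 bp
  [115,125): 10 bp
  [125,129): 4 bp
  [129,136): 7 bp
  [136,143): 7 bp
  [143,155): 12 bp
  [155,160): 5 bp
  [160,162): 2 bp
  [162,167): 5 bp
  [167,175): 8 bp

[2,4,4,5,5,7,7,7,7,8,9,9,10,10,11,12,15,15,28]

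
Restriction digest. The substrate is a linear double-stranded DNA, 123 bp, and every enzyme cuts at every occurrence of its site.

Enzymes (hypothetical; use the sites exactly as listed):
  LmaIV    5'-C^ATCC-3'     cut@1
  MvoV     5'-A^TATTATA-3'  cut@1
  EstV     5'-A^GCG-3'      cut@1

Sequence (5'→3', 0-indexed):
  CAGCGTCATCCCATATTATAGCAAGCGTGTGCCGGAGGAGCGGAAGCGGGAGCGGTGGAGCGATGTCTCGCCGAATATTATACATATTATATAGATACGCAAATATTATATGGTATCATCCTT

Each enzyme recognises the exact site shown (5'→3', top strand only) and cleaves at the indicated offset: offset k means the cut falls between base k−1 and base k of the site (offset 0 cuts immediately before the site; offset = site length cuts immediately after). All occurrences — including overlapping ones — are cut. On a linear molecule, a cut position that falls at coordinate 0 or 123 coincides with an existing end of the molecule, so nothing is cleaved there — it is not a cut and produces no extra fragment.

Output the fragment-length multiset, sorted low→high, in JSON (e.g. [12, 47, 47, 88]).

[2,5,6,6,6,6,8,9,11,14,15,16,19]

Per-enzyme occurrences:
  LmaIV CATCC/1: at [6, 116] ⇒ [7, 117]
  MvoV ATATTATA/1: at [12, 74, 83, 102] ⇒ [13, 75, 84, 103]
  EstV AGCG/1: at [1, 23, 38, 44, 50, 58] ⇒ [2, 24, 39, 45, 51, 59]

Pooled cuts: [2, 7, 13, 24, 39, 45, 51, 59, 75, 84, 103, 117]

Fragments:
  [0,2): 2 bp
  [2,7): 5 bp
  [7,13): 6 bp
  [13,24): 11 bp
  [24,39): 15 bp
  [39,45): 6 bp
  [45,51): 6 bp
  [51,59): 8 bp
  [59,75): 16 bp
  [75,84): 9 bp
  [84,103): 19 bp
  [103,117): 14 bp
  [117,123): 6 bp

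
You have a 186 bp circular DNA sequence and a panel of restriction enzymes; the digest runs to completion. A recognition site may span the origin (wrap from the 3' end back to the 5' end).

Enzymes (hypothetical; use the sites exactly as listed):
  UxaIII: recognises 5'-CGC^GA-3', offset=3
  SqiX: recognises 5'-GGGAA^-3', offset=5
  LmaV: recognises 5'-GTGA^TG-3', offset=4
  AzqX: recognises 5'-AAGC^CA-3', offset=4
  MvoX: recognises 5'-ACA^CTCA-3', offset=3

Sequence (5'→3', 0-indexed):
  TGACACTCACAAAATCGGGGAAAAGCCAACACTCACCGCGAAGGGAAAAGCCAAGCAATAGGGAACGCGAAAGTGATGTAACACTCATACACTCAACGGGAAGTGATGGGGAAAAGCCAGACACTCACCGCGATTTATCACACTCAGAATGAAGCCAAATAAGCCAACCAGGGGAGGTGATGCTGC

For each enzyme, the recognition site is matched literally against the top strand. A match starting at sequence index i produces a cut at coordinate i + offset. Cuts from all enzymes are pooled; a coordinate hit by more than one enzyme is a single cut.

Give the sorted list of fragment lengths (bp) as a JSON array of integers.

Site scan:
  UxaIII CGCGA/3: at [36, 65, 128] ⇒ [39, 68, 131]
  SqiX GGGAA/5: at [17, 42, 60, 97, 108] ⇒ [22, 47, 65, 102, 113]
  LmaV GTGATG/4: at [72, 102, 176] ⇒ [76, 106, 180]
  AzqX AAGCCA/4: at [22, 47, 113, 151, 160] ⇒ [26, 51, 117, 155, 164]
  MvoX ACACTCA/3: at [2, 28, 80, 88, 120, 139] ⇒ [5, 31, 83, 91, 123, 142]

Pooled cuts: [5, 22, 26, 31, 39, 47, 51, 65, 68, 76, 83, 91, 102, 106, 113, 117, 123, 131, 142, 155, 164, 180]

Fragments:
  5→22: 17 bp
  22→26: 4 bp
  26→31: 5 bp
  31→39: 8 bp
  39→47: 8 bp
  47→51: 4 bp
  51→65: 14 bp
  65→68: 3 bp
  68→76: 8 bp
  76→83: 7 bp
  83→91: 8 bp
  91→102: 11 bp
  102→106: 4 bp
  106→113: 7 bp
  113→117: 4 bp
  117→123: 6 bp
  123→131: 8 bp
  131→142: 11 bp
  142→155: 13 bp
  155→164: 9 bp
  164→180: 16 bp
  180→5 (wrap): 186-180+5 = 11 bp

[3,4,4,4,4,5,6,7,7,8,8,8,8,8,9,11,11,11,13,14,16,17]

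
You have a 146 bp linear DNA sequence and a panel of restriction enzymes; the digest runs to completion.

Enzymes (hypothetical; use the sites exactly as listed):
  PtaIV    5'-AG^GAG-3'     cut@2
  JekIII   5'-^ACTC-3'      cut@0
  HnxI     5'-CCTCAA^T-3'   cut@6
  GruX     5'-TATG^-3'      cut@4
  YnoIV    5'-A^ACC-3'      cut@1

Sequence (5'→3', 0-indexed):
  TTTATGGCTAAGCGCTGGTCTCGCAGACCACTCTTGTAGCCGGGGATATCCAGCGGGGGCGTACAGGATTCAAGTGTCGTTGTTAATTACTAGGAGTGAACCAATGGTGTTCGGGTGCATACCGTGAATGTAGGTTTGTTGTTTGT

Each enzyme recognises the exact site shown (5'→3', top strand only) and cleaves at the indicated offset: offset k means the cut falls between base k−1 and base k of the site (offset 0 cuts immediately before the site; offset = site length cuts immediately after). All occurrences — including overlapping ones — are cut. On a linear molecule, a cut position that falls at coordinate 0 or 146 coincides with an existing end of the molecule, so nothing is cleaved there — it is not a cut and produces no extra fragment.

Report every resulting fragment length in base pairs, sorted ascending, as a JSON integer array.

[6,6,23,47,64]

Per-enzyme occurrences:
  PtaIV AGGAG/2: at [91] ⇒ [93]
  JekIII ACTC/0: at [29] ⇒ [29]
  HnxI (CCTCAAT, off=6): no sites
  GruX TATG/4: at [2] ⇒ [6]
  YnoIV AACC/1: at [98] ⇒ [99]

All cut coordinates (distinct, sorted): [6, 29, 93, 99]

Fragment lengths:
  [0,6): 6 bp
  [6,29): 23 bp
  [29,93): 64 bp
  [93,99): 6 bp
  [99,146): 47 bp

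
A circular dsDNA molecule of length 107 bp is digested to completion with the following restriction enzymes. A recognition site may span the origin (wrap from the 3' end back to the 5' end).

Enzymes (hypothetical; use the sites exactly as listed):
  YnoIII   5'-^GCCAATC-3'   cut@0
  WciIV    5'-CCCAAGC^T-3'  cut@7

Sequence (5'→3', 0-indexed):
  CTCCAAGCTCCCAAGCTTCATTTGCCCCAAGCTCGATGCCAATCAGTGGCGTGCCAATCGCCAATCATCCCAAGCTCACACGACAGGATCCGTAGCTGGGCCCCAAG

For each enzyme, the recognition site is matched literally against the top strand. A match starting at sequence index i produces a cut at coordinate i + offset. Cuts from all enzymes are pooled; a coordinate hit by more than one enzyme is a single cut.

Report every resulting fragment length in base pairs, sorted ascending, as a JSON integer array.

[5,7,15,15,16,16,33]

Site scan:
  YnoIII (GCCAATC, off=0): starts [37, 52, 59] → cuts [37, 52, 59]
  WciIV (CCCAAGCT, off=7): starts [9, 25, 68, 101] → cuts [1, 16, 32, 75]

Pooled cuts: [1, 16, 32, 37, 52, 59, 75]

Fragments:
  1→16: 15 bp
  16→32: 16 bp
  32→37: 5 bp
  37→52: 15 bp
  52→59: 7 bp
  59→75: 16 bp
  75→1 (wrap): 107-75+1 = 33 bp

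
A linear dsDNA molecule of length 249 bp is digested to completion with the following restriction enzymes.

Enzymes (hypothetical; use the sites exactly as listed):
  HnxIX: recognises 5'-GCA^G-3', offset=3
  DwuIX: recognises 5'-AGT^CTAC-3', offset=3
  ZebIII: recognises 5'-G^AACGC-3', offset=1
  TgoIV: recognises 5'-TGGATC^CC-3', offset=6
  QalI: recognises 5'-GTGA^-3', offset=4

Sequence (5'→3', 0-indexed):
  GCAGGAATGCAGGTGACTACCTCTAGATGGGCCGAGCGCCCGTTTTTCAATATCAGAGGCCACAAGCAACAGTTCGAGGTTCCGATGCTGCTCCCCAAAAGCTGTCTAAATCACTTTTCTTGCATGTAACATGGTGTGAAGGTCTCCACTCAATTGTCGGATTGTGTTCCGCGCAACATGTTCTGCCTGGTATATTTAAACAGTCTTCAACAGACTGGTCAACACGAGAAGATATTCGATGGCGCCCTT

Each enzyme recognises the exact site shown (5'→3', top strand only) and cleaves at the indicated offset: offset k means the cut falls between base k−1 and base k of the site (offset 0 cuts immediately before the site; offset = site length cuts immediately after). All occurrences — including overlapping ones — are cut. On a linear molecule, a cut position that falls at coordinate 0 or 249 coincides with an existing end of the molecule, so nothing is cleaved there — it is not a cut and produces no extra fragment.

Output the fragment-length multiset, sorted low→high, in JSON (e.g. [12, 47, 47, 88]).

Per-enzyme occurrences:
  HnxIX GCAG/3: at [0, 8] ⇒ [3, 11]
  DwuIX (AGTCTAC, off=3): no sites
  ZebIII (GAACGC, off=1): no sites
  TgoIV (TGGATCCC, off=6): no sites
  QalI GTGA/4: at [12, 135] ⇒ [16, 139]

Pooled cuts: [3, 11, 16, 139]

Fragments:
  [0,3): 3 bp
  [3,11): 8 bp
  [11,16): 5 bp
  [16,139): 123 bp
  [139,249): 110 bp

[3,5,8,110,123]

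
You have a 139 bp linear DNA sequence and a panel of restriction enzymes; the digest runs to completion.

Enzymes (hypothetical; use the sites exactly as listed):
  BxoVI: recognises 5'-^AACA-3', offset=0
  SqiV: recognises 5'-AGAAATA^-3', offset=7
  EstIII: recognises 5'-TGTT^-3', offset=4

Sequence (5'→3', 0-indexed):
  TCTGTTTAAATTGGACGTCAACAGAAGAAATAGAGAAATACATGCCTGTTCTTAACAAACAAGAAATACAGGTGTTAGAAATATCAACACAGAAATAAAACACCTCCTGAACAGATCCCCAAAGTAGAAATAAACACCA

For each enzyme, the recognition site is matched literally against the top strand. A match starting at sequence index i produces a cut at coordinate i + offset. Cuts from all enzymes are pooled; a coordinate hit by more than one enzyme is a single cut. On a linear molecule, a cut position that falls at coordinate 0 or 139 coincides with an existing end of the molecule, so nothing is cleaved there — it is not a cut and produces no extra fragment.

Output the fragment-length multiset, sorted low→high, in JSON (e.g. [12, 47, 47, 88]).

Per-enzyme occurrences:
  BxoVI (AACA, off=0): starts [19, 53, 57, 85, 98, 109, 132] → cuts [19, 53, 57, 85, 98, 109, 132]
  SqiV (AGAAATA, off=7): starts [25, 33, 61, 76, 90, 125] → cuts [32, 40, 68, 83, 97, 132]
  EstIII (TGTT, off=4): starts [2, 46, 72] → cuts [6, 50, 76]

Pooled cuts: [6, 19, 32, 40, 50, 53, 57, 68, 76, 83, 85, 97, 98, 109, 132]

Fragment lengths:
  [0,6): 6 bp
  [6,19): 13 bp
  [19,32): 13 bp
  [32,40): 8 bp
  [40,50): 10 bp
  [50,53): 3 bp
  [53,57): 4 bp
  [57,68): 11 bp
  [68,76): 8 bp
  [76,83): 7 bp
  [83,85): 2 bp
  [85,97): 12 bp
  [97,98): 1 bp
  [98,109): 11 bp
  [109,132): 23 bp
  [132,139): 7 bp

[1,2,3,4,6,7,7,8,8,10,11,11,12,13,13,23]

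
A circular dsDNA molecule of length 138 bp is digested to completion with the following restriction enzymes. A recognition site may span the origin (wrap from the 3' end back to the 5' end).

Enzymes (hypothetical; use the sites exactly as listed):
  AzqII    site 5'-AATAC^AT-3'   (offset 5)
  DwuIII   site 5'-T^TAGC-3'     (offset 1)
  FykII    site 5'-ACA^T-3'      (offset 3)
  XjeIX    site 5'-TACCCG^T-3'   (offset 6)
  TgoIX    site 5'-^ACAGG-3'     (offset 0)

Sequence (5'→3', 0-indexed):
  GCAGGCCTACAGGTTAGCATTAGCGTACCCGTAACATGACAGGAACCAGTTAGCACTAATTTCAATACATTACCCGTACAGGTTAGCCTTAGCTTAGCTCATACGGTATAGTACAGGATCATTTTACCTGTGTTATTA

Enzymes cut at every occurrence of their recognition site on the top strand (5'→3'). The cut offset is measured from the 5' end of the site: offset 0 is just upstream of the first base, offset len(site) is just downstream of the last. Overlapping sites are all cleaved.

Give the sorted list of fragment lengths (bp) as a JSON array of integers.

Per-enzyme occurrences:
  AzqII (AATACAT, off=5): starts [63] → cuts [68]
  DwuIII (TTAGC, off=1): starts [13, 19, 49, 82, 88, 93, 135] → cuts [14, 20, 50, 83, 89, 94, 136]
  FykII (ACAT, off=3): starts [33, 66] → cuts [36, 69]
  XjeIX (TACCCGT, off=6): starts [25, 70] → cuts [31, 76]
  TgoIX (ACAGG, off=0): starts [8, 38, 77, 112] → cuts [8, 38, 77, 112]

All cut coordinates (distinct, sorted): [8, 14, 20, 31, 36, 38, 50, 68, 69, 76, 77, 83, 89, 94, 112, 136]

Fragments:
  8→14: 6 bp
  14→20: 6 bp
  20→31: 11 bp
  31→36: 5 bp
  36→38: 2 bp
  38→50: 12 bp
  50→68: 18 bp
  68→69: 1 bp
  69→76: 7 bp
  76→77: 1 bp
  77→83: 6 bp
  83→89: 6 bp
  89→94: 5 bp
  94→112: 18 bp
  112→136: 24 bp
  136→8 (wrap): 138-136+8 = 10 bp

[1,1,2,5,5,6,6,6,6,7,10,11,12,18,18,24]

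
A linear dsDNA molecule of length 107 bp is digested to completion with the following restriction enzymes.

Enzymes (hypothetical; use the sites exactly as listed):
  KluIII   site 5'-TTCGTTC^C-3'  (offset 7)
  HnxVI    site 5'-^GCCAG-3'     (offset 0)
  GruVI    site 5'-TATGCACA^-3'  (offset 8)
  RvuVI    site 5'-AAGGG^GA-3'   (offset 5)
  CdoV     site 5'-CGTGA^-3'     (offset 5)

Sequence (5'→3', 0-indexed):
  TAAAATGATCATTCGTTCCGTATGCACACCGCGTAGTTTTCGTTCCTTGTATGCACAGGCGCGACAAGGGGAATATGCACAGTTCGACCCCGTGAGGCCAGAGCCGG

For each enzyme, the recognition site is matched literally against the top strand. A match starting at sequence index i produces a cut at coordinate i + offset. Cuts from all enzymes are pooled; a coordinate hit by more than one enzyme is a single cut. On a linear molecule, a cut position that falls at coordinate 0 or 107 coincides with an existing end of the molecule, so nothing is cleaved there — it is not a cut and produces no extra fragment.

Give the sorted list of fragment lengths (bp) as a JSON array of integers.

Per-enzyme occurrences:
  KluIII (TTCGTTCC, off=7): starts [11, 38] → cuts [18, 45]
  HnxVI (GCCAG, off=0): starts [96] → cuts [96]
  GruVI (TATGCACA, off=8): starts [20, 49, 73] → cuts [28, 57, 81]
  RvuVI (AAGGGGA, off=5): starts [65] → cuts [70]
  CdoV (CGTGA, off=5): starts [90] → cuts [95]

Pooled cuts: [18, 28, 45, 57, 70, 81, 95, 96]

Fragment lengths:
  [0,18): 18 bp
  [18,28): 10 bp
  [28,45): 17 bp
  [45,57): 12 bp
  [57,70): 13 bp
  [70,81): 11 bp
  [81,95): 14 bp
  [95,96): 1 bp
  [96,107): 11 bp

[1,10,11,11,12,13,14,17,18]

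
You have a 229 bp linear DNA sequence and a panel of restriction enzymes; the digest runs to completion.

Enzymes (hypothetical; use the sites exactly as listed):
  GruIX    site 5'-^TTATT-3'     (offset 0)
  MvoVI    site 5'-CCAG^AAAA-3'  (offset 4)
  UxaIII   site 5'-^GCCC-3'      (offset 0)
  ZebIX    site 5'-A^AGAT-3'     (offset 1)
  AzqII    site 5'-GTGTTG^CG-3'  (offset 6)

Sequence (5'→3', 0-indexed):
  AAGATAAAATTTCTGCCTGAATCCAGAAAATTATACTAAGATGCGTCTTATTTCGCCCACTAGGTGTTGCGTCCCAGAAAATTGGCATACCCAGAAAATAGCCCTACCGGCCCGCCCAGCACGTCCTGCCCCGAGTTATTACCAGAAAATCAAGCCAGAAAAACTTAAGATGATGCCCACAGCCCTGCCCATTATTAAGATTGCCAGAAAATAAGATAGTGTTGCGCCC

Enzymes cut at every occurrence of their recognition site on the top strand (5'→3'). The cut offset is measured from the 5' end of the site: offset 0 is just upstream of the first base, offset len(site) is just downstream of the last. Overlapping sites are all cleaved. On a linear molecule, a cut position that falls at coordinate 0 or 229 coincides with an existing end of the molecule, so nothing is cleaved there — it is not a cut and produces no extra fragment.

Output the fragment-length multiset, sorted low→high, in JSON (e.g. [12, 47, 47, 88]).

Per-enzyme occurrences:
  GruIX TTATT/0: at [47, 135, 191] ⇒ [47, 135, 191]
  MvoVI CCAGAAAA/4: at [22, 73, 90, 141, 154, 203] ⇒ [26, 77, 94, 145, 158, 207]
  UxaIII GCCC/0: at [54, 100, 109, 113, 127, 174, 181, 186, 225] ⇒ [54, 100, 109, 113, 127, 174, 181, 186, 225]
  ZebIX AAGAT/1: at [0, 37, 166, 196, 212] ⇒ [1, 38, 167, 197, 213]
  AzqII GTGTTGCG/6: at [63, 218] ⇒ [69, 224]

All cut coordinates (distinct, sorted): [1, 26, 38, 47, 54, 69, 77, 94, 100, 109, 113, 127, 135, 145, 158, 167, 174, 181, 186, 191, 197, 207, 213, 224, 225]

Fragment lengths:
  [0,1): 1 bp
  [1,26): 25 bp
  [26,38): 12 bp
  [38,47): 9 bp
  [47,54): 7 bp
  [54,69): 15 bp
  [69,77): 8 bp
  [77,94): 17 bp
  [94,100): 6 bp
  [100,109): 9 bp
  [109,113): 4 bp
  [113,127): 14 bp
  [127,135): 8 bp
  [135,145): 10 bp
  [145,158): 13 bp
  [158,167): 9 bp
  [167,174): 7 bp
  [174,181): 7 bp
  [181,186): 5 bp
  [186,191): 5 bp
  [191,197): 6 bp
  [197,207): 10 bp
  [207,213): 6 bp
  [213,224): 11 bp
  [224,225): 1 bp
  [225,229): 4 bp

[1,1,4,4,5,5,6,6,6,7,7,7,8,8,9,9,9,10,10,11,12,13,14,15,17,25]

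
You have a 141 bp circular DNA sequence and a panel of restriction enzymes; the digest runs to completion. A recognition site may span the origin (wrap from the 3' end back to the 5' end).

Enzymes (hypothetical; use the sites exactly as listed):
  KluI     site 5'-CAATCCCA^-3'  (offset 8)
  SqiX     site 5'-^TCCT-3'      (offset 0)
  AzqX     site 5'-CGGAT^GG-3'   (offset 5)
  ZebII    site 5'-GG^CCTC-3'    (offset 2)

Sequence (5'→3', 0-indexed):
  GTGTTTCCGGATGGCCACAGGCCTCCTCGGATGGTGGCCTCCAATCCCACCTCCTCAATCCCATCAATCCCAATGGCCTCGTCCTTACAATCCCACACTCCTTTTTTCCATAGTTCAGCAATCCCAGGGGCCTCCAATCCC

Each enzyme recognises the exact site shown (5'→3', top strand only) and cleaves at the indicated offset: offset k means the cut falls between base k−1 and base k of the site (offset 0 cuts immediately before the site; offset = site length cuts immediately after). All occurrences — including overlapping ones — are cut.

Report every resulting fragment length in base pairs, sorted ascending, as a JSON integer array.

Per-enzyme occurrences:
  KluI (CAATCCCA, off=8): starts [41, 55, 64, 87, 118] → cuts [49, 63, 72, 95, 126]
  SqiX (TCCT, off=0): starts [23, 51, 81, 98] → cuts [23, 51, 81, 98]
  AzqX (CGGATGG, off=5): starts [7, 27] → cuts [12, 32]
  ZebII (GGCCTC, off=2): starts [19, 35, 74, 128] → cuts [21, 37, 76, 130]

All cut coordinates (distinct, sorted): [12, 21, 23, 32, 37, 49, 51, 63, 72, 76, 81, 95, 98, 126, 130]

Fragment lengths:
  12→21: 9 bp
  21→23: 2 bp
  23→32: 9 bp
  32→37: 5 bp
  37→49: 12 bp
  49→51: 2 bp
  51→63: 12 bp
  63→72: 9 bp
  72→76: 4 bp
  76→81: 5 bp
  81→95: 14 bp
  95→98: 3 bp
  98→126: 28 bp
  126→130: 4 bp
  130→12 (wrap): 141-130+12 = 23 bp

[2,2,3,4,4,5,5,9,9,9,12,12,14,23,28]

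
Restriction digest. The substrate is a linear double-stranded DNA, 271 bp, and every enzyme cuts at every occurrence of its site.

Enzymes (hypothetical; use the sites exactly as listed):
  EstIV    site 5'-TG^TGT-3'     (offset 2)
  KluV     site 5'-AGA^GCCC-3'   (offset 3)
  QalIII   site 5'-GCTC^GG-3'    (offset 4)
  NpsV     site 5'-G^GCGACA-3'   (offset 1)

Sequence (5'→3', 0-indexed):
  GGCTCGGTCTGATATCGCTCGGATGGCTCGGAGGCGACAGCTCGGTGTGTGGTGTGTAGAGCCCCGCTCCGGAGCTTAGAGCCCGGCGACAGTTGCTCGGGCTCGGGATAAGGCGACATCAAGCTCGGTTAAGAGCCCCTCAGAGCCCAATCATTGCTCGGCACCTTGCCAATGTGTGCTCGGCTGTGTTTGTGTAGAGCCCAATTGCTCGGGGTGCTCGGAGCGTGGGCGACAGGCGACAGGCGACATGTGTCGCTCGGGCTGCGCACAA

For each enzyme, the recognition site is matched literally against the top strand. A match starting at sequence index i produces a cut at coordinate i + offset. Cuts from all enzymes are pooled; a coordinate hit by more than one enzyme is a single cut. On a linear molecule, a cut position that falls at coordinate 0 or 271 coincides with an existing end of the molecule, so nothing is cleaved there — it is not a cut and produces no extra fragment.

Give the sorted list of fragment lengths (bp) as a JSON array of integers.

Site scan:
  EstIV (TGTGT, off=2): starts [45, 52, 172, 184, 190, 248] → cuts [47, 54, 174, 186, 192, 250]
  KluV (AGAGCCC, off=3): starts [57, 77, 131, 141, 195] → cuts [60, 80, 134, 144, 198]
  QalIII (GCTCGG, off=4): starts [1, 16, 25, 39, 94, 100, 122, 155, 177, 206, 215, 254] → cuts [5, 20, 29, 43, 98, 104, 126, 159, 181, 210, 219, 258]
  NpsV (GGCGACA, off=1): starts [32, 84, 111, 227, 234, 241] → cuts [33, 85, 112, 228, 235, 242]

All cut coordinates (distinct, sorted): [5, 20, 29, 33, 43, 47, 54, 60, 80, 85, 98, 104, 112, 126, 134, 144, 159, 174, 181, 186, 192, 198, 210, 219, 228, 235, 242, 250, 258]

Fragments:
  [0,5): 5 bp
  [5,20): 15 bp
  [20,29): 9 bp
  [29,33): 4 bp
  [33,43): 10 bp
  [43,47): 4 bp
  [47,54): 7 bp
  [54,60): 6 bp
  [60,80): 20 bp
  [80,85): 5 bp
  [85,98): 13 bp
  [98,104): 6 bp
  [104,112): 8 bp
  [112,126): 14 bp
  [126,134): 8 bp
  [134,144): 10 bp
  [144,159): 15 bp
  [159,174): 15 bp
  [174,181): 7 bp
  [181,186): 5 bp
  [186,192): 6 bp
  [192,198): 6 bp
  [198,210): 12 bp
  [210,219): 9 bp
  [219,228): 9 bp
  [228,235): 7 bp
  [235,242): 7 bp
  [242,250): 8 bp
  [250,258): 8 bp
  [258,271): 13 bp

[4,4,5,5,5,6,6,6,6,7,7,7,7,8,8,8,8,9,9,9,10,10,12,13,13,14,15,15,15,20]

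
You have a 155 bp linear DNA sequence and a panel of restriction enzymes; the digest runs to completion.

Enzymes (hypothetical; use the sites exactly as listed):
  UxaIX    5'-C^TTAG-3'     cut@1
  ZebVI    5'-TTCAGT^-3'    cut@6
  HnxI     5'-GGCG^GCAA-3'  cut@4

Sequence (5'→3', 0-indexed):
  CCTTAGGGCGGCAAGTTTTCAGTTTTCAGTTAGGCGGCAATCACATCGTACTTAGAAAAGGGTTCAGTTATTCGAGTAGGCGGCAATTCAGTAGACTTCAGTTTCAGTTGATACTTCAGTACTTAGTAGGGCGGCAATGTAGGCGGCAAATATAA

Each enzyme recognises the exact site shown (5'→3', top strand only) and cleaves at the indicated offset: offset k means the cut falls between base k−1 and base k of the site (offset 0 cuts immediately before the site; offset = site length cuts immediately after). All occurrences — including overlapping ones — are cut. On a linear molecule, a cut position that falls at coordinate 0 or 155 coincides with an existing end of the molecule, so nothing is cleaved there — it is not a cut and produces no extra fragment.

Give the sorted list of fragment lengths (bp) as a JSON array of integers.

[2,2,6,6,7,8,10,10,10,11,12,12,13,14,15,17]

Site scan:
  UxaIX (CTTAG, off=1): starts [1, 50, 121] → cuts [2, 51, 122]
  ZebVI (TTCAGT, off=6): starts [17, 24, 62, 86, 96, 102, 114] → cuts [23, 30, 68, 92, 102, 108, 120]
  HnxI (GGCGGCAA, off=4): starts [6, 32, 78, 129, 141] → cuts [10, 36, 82, 133, 145]

Pooled cuts: [2, 10, 23, 30, 36, 51, 68, 82, 92, 102, 108, 120, 122, 133, 145]

Fragments:
  [0,2): 2 bp
  [2,10): 8 bp
  [10,23): 13 bp
  [23,30): 7 bp
  [30,36): 6 bp
  [36,51): 15 bp
  [51,68): 17 bp
  [68,82): 14 bp
  [82,92): 10 bp
  [92,102): 10 bp
  [102,108): 6 bp
  [108,120): 12 bp
  [120,122): 2 bp
  [122,133): 11 bp
  [133,145): 12 bp
  [145,155): 10 bp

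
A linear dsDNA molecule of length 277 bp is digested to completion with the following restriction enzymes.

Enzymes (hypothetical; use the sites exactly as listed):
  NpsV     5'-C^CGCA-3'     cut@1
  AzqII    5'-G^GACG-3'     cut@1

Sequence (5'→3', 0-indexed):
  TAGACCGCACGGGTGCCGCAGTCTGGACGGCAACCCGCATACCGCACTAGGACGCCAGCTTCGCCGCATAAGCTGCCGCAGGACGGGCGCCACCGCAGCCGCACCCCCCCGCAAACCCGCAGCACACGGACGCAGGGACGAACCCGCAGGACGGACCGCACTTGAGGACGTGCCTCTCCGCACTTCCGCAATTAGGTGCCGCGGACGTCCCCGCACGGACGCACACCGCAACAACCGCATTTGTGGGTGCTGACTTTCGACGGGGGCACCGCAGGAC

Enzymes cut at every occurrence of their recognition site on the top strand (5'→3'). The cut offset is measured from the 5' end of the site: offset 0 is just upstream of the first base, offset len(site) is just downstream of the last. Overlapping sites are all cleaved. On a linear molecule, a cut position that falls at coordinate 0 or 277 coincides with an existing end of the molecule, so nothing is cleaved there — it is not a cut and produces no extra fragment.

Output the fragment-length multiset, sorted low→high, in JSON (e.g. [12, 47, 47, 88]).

[5,5,5,6,6,7,7,8,8,8,8,8,8,8,9,9,9,10,10,10,11,11,12,12,12,14,17,34]

Scan for sites:
  NpsV CCGCA/1: at [4, 15, 34, 41, 63, 75, 92, 98, 108, 116, 143, 155, 177, 185, 210, 225, 234, 268] ⇒ [5, 16, 35, 42, 64, 76, 93, 99, 109, 117, 144, 156, 178, 186, 211, 226, 235, 269]
  AzqII GGACG/1: at [24, 49, 80, 127, 135, 148, 165, 202, 216] ⇒ [25, 50, 81, 128, 136, 149, 166, 203, 217]

Pooled cuts: [5, 16, 25, 35, 42, 50, 64, 76, 81, 93, 99, 109, 117, 128, 136, 144, 149, 156, 166, 178, 186, 203, 211, 217, 226, 235, 269]

Fragment lengths:
  [0,5): 5 bp
  [5,16): 11 bp
  [16,25): 9 bp
  [25,35): 10 bp
  [35,42): 7 bp
  [42,50): 8 bp
  [50,64): 14 bp
  [64,76): 12 bp
  [76,81): 5 bp
  [81,93): 12 bp
  [93,99): 6 bp
  [99,109): 10 bp
  [109,117): 8 bp
  [117,128): 11 bp
  [128,136): 8 bp
  [136,144): 8 bp
  [144,149): 5 bp
  [149,156): 7 bp
  [156,166): 10 bp
  [166,178): 12 bp
  [178,186): 8 bp
  [186,203): 17 bp
  [203,211): 8 bp
  [211,217): 6 bp
  [217,226): 9 bp
  [226,235): 9 bp
  [235,269): 34 bp
  [269,277): 8 bp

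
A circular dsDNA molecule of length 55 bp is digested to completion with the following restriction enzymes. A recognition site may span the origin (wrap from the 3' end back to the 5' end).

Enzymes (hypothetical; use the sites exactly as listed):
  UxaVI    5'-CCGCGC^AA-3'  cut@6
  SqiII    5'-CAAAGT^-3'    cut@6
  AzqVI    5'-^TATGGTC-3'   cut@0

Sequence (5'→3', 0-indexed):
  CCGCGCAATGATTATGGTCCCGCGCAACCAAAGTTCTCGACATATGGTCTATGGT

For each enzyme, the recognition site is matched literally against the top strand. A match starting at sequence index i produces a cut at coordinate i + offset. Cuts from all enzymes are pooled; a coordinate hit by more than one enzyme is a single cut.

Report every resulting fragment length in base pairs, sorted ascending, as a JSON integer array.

[6,7,8,9,12,13]

Site scan:
  UxaVI CCGCGCAA/6: at [0, 19] ⇒ [6, 25]
  SqiII CAAAGT/6: at [28] ⇒ [34]
  AzqVI TATGGTC/0: at [12, 42, 49] ⇒ [12, 42, 49]

All cut coordinates (distinct, sorted): [6, 12, 25, 34, 42, 49]

Fragments:
  6→12: 6 bp
  12→25: 13 bp
  25→34: 9 bp
  34→42: 8 bp
  42→49: 7 bp
  49→6 (wrap): 55-49+6 = 12 bp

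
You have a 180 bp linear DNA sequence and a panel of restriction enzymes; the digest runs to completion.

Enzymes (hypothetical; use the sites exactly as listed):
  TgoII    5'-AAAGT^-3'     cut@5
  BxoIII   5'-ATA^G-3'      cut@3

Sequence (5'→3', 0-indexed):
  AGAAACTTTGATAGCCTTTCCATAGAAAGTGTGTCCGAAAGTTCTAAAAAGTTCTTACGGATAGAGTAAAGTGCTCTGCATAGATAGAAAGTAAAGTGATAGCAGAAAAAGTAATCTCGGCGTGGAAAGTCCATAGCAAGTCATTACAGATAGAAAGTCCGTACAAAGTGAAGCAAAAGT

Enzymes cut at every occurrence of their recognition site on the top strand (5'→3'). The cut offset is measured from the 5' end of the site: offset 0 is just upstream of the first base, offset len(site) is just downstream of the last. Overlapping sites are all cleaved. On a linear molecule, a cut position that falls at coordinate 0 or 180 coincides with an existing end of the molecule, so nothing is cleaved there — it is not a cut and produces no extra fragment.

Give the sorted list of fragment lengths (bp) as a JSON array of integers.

[4,4,5,5,6,6,6,9,10,10,11,11,11,11,11,12,13,17,18]

Site scan:
  TgoII AAAGT/5: at [25, 37, 47, 67, 87, 92, 107, 125, 153, 164, 175] ⇒ [30, 42, 52, 72, 92, 97, 112, 130, 158, 169] (position 180 is a terminus of the linear molecule — no cut)
  BxoIII ATAG/3: at [10, 21, 60, 79, 83, 98, 132, 149] ⇒ [13, 24, 63, 82, 86, 101, 135, 152]

All cut coordinates (distinct, sorted): [13, 24, 30, 42, 52, 63, 72, 82, 86, 92, 97, 101, 112, 130, 135, 152, 158, 169]

Fragments:
  [0,13): 13 bp
  [13,24): 11 bp
  [24,30): 6 bp
  [30,42): 12 bp
  [42,52): 10 bp
  [52,63): 11 bp
  [63,72): 9 bp
  [72,82): 10 bp
  [82,86): 4 bp
  [86,92): 6 bp
  [92,97): 5 bp
  [97,101): 4 bp
  [101,112): 11 bp
  [112,130): 18 bp
  [130,135): 5 bp
  [135,152): 17 bp
  [152,158): 6 bp
  [158,169): 11 bp
  [169,180): 11 bp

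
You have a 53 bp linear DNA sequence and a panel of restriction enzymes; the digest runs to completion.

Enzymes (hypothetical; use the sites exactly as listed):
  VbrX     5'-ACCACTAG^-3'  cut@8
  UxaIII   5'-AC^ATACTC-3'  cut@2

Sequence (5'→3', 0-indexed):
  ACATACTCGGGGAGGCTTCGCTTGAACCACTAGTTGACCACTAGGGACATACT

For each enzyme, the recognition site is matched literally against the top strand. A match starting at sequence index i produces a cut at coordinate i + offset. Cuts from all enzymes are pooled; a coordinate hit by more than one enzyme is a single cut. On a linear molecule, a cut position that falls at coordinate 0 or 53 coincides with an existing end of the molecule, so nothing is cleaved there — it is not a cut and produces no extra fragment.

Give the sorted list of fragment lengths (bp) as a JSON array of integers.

Site scan:
  VbrX ACCACTAG/8: at [25, 36] ⇒ [33, 44]
  UxaIII ACATACTC/2: at [0] ⇒ [2]

Pooled cuts: [2, 33, 44]

Fragment lengths:
  [0,2): 2 bp
  [2,33): 31 bp
  [33,44): 11 bp
  [44,53): 9 bp

[2,9,11,31]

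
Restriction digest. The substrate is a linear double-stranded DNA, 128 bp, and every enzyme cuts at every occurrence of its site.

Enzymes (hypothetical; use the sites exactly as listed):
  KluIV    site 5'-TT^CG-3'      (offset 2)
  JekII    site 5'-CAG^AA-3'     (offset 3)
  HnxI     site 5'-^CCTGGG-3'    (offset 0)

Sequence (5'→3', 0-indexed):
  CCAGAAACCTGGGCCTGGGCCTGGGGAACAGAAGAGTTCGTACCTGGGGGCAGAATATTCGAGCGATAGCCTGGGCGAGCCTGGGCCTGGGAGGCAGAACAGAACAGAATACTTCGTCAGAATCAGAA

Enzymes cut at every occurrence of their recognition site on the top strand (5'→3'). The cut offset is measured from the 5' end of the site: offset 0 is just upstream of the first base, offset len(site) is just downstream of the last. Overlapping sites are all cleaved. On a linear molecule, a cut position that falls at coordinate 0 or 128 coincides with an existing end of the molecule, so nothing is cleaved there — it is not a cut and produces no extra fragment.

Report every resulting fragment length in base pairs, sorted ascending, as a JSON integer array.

Scan for sites:
  KluIV TTCG/2: at [36, 57, 112] ⇒ [38, 59, 114]
  JekII CAGAA/3: at [1, 28, 50, 94, 99, 104, 117, 123] ⇒ [4, 31, 53, 97, 102, 107, 120, 126]
  HnxI CCTGGG/0: at [7, 13, 19, 42, 69, 79, 85] ⇒ [7, 13, 19, 42, 69, 79, 85]

Pooled cuts: [4, 7, 13, 19, 31, 38, 42, 53, 59, 69, 79, 85, 97, 102, 107, 114, 120, 126]

Fragment lengths:
  [0,4): 4 bp
  [4,7): 3 bp
  [7,13): 6 bp
  [13,19): 6 bp
  [19,31): 12 bp
  [31,38): 7 bp
  [38,42): 4 bp
  [42,53): 11 bp
  [53,59): 6 bp
  [59,69): 10 bp
  [69,79): 10 bp
  [79,85): 6 bp
  [85,97): 12 bp
  [97,102): 5 bp
  [102,107): 5 bp
  [107,114): 7 bp
  [114,120): 6 bp
  [120,126): 6 bp
  [126,128): 2 bp

[2,3,4,4,5,5,6,6,6,6,6,6,7,7,10,10,11,12,12]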